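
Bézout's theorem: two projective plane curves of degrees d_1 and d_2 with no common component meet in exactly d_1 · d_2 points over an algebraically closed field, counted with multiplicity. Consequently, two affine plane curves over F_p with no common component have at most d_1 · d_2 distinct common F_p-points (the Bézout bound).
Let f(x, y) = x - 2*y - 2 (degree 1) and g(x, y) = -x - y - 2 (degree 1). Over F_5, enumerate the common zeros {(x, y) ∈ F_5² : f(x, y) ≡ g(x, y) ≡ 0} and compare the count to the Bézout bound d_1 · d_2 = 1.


Common zeros: {(1, 2)}; count = 1; Bézout bound = 1.

deg(f) = 1, deg(g) = 1, so Bézout bound = 1.
Scan x ∈ F_5. For each x, list the y ∈ F_5 with f(x, y) ≡ 0 and those with g(x, y) ≡ 0 (mod 5); the common zeros in that column are the intersection.
  x = 0: f ≡ 0 at y ∈ {4}; g ≡ 0 at y ∈ {3}; common: ∅.
  x = 1: f ≡ 0 at y ∈ {2}; g ≡ 0 at y ∈ {2}; common: {2}.
  x = 2: f ≡ 0 at y ∈ {0}; g ≡ 0 at y ∈ {1}; common: ∅.
  x = 3: f ≡ 0 at y ∈ {3}; g ≡ 0 at y ∈ {0}; common: ∅.
  x = 4: f ≡ 0 at y ∈ {1}; g ≡ 0 at y ∈ {4}; common: ∅.
Collecting: common zeros = {(1, 2)}, so the count is 1.
Comparison with the Bézout bound: 1 ≤ 1 = deg(f)·deg(g), as expected for curves with no common component (the bound is attained).


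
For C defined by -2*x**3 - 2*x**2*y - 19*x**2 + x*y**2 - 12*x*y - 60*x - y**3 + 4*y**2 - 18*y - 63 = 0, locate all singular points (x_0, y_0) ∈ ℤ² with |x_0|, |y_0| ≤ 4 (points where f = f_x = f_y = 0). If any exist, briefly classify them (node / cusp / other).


Singular points: {(-3, 0)}; classification: node.

Compute partial derivatives:
  f_x = -6*x**2 - 4*x*y - 38*x + y**2 - 12*y - 60.
  f_y = -2*x**2 + 2*x*y - 12*x - 3*y**2 + 8*y - 18.
Scan x_0 ∈ {−4, ..., 4}. For each x_0, f_y(x_0, y) is a polynomial in y; find its integer roots y ∈ {−4, ..., 4}, then test f_x and f at those candidates.
  x = -4: f_y(-4, y) = -3*y**2 - 2; no integer root y with |y| ≤ 4.
  x = -3: f_y(-3, y) = -3*y**2 + 2*y; vanishes at y ∈ {0}. (-3, 0): f_x = 0, f = 0 — SINGULAR.
  x = -2: f_y(-2, y) = -3*y**2 + 4*y - 2; no integer root y with |y| ≤ 4.
  x = -1: f_y(-1, y) = -3*y**2 + 6*y - 8; no integer root y with |y| ≤ 4.
  x = 0: f_y(0, y) = -3*y**2 + 8*y - 18; no integer root y with |y| ≤ 4.
  x = 1: f_y(1, y) = -3*y**2 + 10*y - 32; no integer root y with |y| ≤ 4.
  x = 2: f_y(2, y) = -3*y**2 + 12*y - 50; no integer root y with |y| ≤ 4.
  x = 3: f_y(3, y) = -3*y**2 + 14*y - 72; no integer root y with |y| ≤ 4.
  x = 4: f_y(4, y) = -3*y**2 + 16*y - 98; no integer root y with |y| ≤ 4.
Only singular point on the grid: (-3, 0).
Classify: substitute x = -3 + u, y = 0 + v and expand: f = -2*u**3 - 2*u**2*v - u**2 + u*v**2 - v**3 + v**2.
No constant or linear terms (consistent with a singular point). Quadratic part: -u**2 + v**2. Cubic part: -2*u**3 - 2*u**2*v + u*v**2 - v**3.
The quadratic part v**2 - u**2 = (v − u)(v + u) splits into two distinct linear factors, so there are two distinct tangent lines y − 0 = ±(x − -3) — this is a node (ordinary double point).
Classification: node.


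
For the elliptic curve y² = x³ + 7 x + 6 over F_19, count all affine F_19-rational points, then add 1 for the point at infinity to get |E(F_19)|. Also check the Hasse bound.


Affine points = {(0, 5), (0, 14), (2, 3), (2, 16), (3, 4), (3, 15), (6, 6), (6, 13), (8, 2), (8, 17), (9, 0), (14, 6), (14, 13), (15, 3), (15, 16), (18, 6), (18, 13)}; affine count = 17; |E(F_19)| = 18.

Discriminant check: Δ ∝ 4a³ + 27b² = 4·7³ + 27·6² = 4·343 + 27·36 ≡ 7 (mod 19). Nonzero ⇒ E is nonsingular.
For each x ∈ F_19, compute rhs = x³ + 7·x + 6 mod 19, then count y ∈ F_19 with y² ≡ rhs.
  x = 0: rhs = 6, matching y values: 5, 14 (2 points).
  x = 1: rhs = 14, matching y values: none (0 points).
  x = 2: rhs = 9, matching y values: 3, 16 (2 points).
  x = 3: rhs = 16, matching y values: 4, 15 (2 points).
  x = 4: rhs = 3, matching y values: none (0 points).
  x = 5: rhs = 14, matching y values: none (0 points).
  x = 6: rhs = 17, matching y values: 6, 13 (2 points).
  x = 7: rhs = 18, matching y values: none (0 points).
  x = 8: rhs = 4, matching y values: 2, 17 (2 points).
  x = 9: rhs = 0, matching y values: 0 (1 points).
  x = 10: rhs = 12, matching y values: none (0 points).
  x = 11: rhs = 8, matching y values: none (0 points).
  x = 12: rhs = 13, matching y values: none (0 points).
  x = 13: rhs = 14, matching y values: none (0 points).
  x = 14: rhs = 17, matching y values: 6, 13 (2 points).
  x = 15: rhs = 9, matching y values: 3, 16 (2 points).
  x = 16: rhs = 15, matching y values: none (0 points).
  x = 17: rhs = 3, matching y values: none (0 points).
  x = 18: rhs = 17, matching y values: 6, 13 (2 points).
Total affine count: 17.
Full point count |E(F_19)| = 17 + 1 = 18.
Hasse bound: |18 − (19+1)| = |-2| = 2 ≤ 2√19 ≈ 8.7178 ✓.


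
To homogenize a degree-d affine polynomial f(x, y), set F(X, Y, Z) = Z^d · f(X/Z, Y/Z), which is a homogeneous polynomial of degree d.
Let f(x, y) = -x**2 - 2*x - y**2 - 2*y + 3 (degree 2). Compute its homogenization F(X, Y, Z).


F(X, Y, Z) = -X**2 - 2*X*Z - Y**2 - 2*Y*Z + 3*Z**2

deg(f) = 2.
Substitute x = X/Z, y = Y/Z into f, then multiply by Z^2.
  monomial -1·x^2·y^0 ↦ -1·X^2·Y^0·Z^0.
  monomial -2·x^1·y^0 ↦ -2·X^1·Y^0·Z^1.
  monomial -1·x^0·y^2 ↦ -1·X^0·Y^2·Z^0.
  monomial -2·x^0·y^1 ↦ -2·X^0·Y^1·Z^1.
  monomial 3·x^0·y^0 ↦ 3·X^0·Y^0·Z^2.
Collecting: F(X, Y, Z) = -X**2 - 2*X*Z - Y**2 - 2*Y*Z + 3*Z**2.


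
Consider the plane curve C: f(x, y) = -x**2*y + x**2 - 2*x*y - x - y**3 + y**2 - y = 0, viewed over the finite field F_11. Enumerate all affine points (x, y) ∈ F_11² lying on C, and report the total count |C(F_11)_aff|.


Affine F_11-points: {(0, 0), (1, 0), (2, 5), (7, 1), (8, 2), (9, 2), (9, 5)}; count = 7.

For each of the 121 pairs (x, y) ∈ F_11², evaluate f(x, y) mod 11. Record the zeros.
  x = 0: [0↦0, 1↦10, 2↦5, 3↦1, 4↦3, 5↦5, 6↦1, 7↦7, 8↦6, 9↦3, 10↦3]  zeros at y ∈ {0}
  x = 1: [0↦0, 1↦7, 2↦10, 3↦3, 4↦2, 5↦1, 6↦5, 7↦8, 8↦4, 9↦9, 10↦6]  zeros at y ∈ {0}
  x = 2: [0↦2, 1↦4, 2↦2, 3↦1, 4↦6, 5↦0, 6↦10, 7↦8, 8↦10, 9↦10, 10↦2]  zeros at y ∈ {5}
  x = 3: [0↦6, 1↦1, 2↦3, 3↦6, 4↦4, 5↦2, 6↦5, 7↦7, 8↦2, 9↦6, 10↦2]  zeros at y ∈ ∅
  x = 4: [0↦1, 1↦9, 2↦2, 3↦7, 4↦7, 5↦7, 6↦1, 7↦5, 8↦2, 9↦8, 10↦6]  zeros at y ∈ ∅
  x = 5: [0↦9, 1↦6, 2↦10, 3↦4, 4↦4, 5↦4, 6↦9, 7↦2, 8↦10, 9↦5, 10↦3]  zeros at y ∈ ∅
  x = 6: [0↦8, 1↦3, 2↦5, 3↦8, 4↦6, 5↦4, 6↦7, 7↦9, 8↦4, 9↦8, 10↦4]  zeros at y ∈ ∅
  x = 7: [0↦9, 1↦0, 2↦9, 3↦8, 4↦2, 5↦7, 6↦6, 7↦4, 8↦6, 9↦6, 10↦9]  zeros at y ∈ {1}
  x = 8: [0↦1, 1↦8, 2↦0, 3↦4, 4↦3, 5↦2, 6↦6, 7↦9, 8↦5, 9↦10, 10↦7]  zeros at y ∈ {2}
  x = 9: [0↦6, 1↦5, 2↦0, 3↦7, 4↦9, 5↦0, 6↦7, 7↦2, 8↦1, 9↦9, 10↦9]  zeros at y ∈ {2, 5}
  x = 10: [0↦2, 1↦2, 2↦9, 3↦6, 4↦9, 5↦1, 6↦9, 7↦5, 8↦5, 9↦3, 10↦4]  zeros at y ∈ ∅
Collecting zeros: affine points = {(0, 0), (1, 0), (2, 5), (7, 1), (8, 2), (9, 2), (9, 5)}.
Total count |C(F_11)_aff| = 7.


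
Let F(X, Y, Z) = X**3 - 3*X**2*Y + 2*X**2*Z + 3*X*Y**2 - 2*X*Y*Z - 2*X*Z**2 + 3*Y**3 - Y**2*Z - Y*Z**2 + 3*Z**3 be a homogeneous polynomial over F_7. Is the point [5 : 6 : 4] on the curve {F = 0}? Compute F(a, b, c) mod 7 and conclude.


F(5,6,4) ≡ 6 (mod 7); P is NOT on the curve.

Evaluate F(5, 6, 4) term-by-term (mod 7).
  X**3 ↦ 1·125·1·1 = 125
  -3*X**2*Y ↦ -3·25·6·1 = -450
  2*X**2*Z ↦ 2·25·1·4 = 200
  3*X*Y**2 ↦ 3·5·36·1 = 540
  -2*X*Y*Z ↦ -2·5·6·4 = -240
  -2*X*Z**2 ↦ -2·5·1·16 = -160
  3*Y**3 ↦ 3·1·216·1 = 648
  -Y**2*Z ↦ -1·1·36·4 = -144
  -Y*Z**2 ↦ -1·1·6·16 = -96
  3*Z**3 ↦ 3·1·1·64 = 192
Sum: F(5, 6, 4) = (125) + (-450) + (200) + (540) + (-240) + (-160) + (648) + (-144) + (-96) + (192) = 615.
Reducing mod 7: 615 ≡ 6 (mod 7).
Since F(a, b, c) ≡ 6 ≠ 0 (mod 7), P does NOT lie on the curve.


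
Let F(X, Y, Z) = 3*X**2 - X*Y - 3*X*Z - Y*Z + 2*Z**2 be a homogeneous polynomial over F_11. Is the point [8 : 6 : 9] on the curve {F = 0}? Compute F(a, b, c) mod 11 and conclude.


F(8,6,9) ≡ 3 (mod 11); P is NOT on the curve.

Evaluate F(8, 6, 9) term-by-term (mod 11).
  3*X**2 ↦ 3·64·1·1 = 192
  -X*Y ↦ -1·8·6·1 = -48
  -3*X*Z ↦ -3·8·1·9 = -216
  -Y*Z ↦ -1·1·6·9 = -54
  2*Z**2 ↦ 2·1·1·81 = 162
Sum: F(8, 6, 9) = (192) + (-48) + (-216) + (-54) + (162) = 36.
Reducing mod 11: 36 ≡ 3 (mod 11).
Since F(a, b, c) ≡ 3 ≠ 0 (mod 11), P does NOT lie on the curve.


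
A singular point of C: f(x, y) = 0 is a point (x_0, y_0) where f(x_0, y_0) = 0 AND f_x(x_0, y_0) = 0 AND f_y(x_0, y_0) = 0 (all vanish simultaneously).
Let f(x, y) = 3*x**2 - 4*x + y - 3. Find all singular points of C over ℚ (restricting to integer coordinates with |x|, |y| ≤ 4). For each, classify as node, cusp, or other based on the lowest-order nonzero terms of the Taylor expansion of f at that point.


No singular points in the scanned grid; C is smooth there.

Compute partial derivatives:
  f_x = 6*x - 4.
  f_y = 1.
f_y = 1 is a nonzero constant, so f_y never vanishes: no point (x, y) can satisfy f = f_x = f_y = 0. In particular no (x, y) ∈ {−4, ..., 4}² is singular; the curve is smooth.


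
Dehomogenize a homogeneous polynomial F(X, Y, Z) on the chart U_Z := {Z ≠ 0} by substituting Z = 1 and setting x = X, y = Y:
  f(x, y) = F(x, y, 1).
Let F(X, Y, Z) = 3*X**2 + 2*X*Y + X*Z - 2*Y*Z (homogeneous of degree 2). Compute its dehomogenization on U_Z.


f(x, y) = 3*x**2 + 2*x*y + x - 2*y

On U_Z we set Z = 1. Each monomial c·X^i·Y^j·Z^k in F becomes c·x^i·y^j·1^k = c·x^i·y^j.
Substituting Z = 1: F(X, Y, 1) = 3*x**2 + 2*x*y + x - 2*y.
Note: deg(f) ≤ deg(F) = 2; strict inequality happens when F is divisible by Z (lost terms).


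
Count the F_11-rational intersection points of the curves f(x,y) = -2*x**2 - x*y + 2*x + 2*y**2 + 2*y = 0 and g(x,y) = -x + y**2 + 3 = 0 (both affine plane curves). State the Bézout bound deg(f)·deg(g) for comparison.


Common zeros: {(7, 9)}; count = 1; Bézout bound = 4.

deg(f) = 2, deg(g) = 2, so Bézout bound = 4.
Scan x ∈ F_11. For each x, list the y ∈ F_11 with f(x, y) ≡ 0 and those with g(x, y) ≡ 0 (mod 11); the common zeros in that column are the intersection.
  x = 0: f ≡ 0 at y ∈ {0, 10}; g ≡ 0 at y ∈ ∅; common: ∅.
  x = 1: f ≡ 0 at y ∈ {0, 5}; g ≡ 0 at y ∈ {3, 8}; common: ∅.
  x = 2: f ≡ 0 at y ∈ ∅; g ≡ 0 at y ∈ ∅; common: ∅.
  x = 3: f ≡ 0 at y ∈ {1, 5}; g ≡ 0 at y ∈ {0}; common: ∅.
  x = 4: f ≡ 0 at y ∈ {4, 8}; g ≡ 0 at y ∈ {1, 10}; common: ∅.
  x = 5: f ≡ 0 at y ∈ ∅; g ≡ 0 at y ∈ ∅; common: ∅.
  x = 6: f ≡ 0 at y ∈ {4, 9}; g ≡ 0 at y ∈ {5, 6}; common: ∅.
  x = 7: f ≡ 0 at y ∈ {9, 10}; g ≡ 0 at y ∈ {2, 9}; common: {9}.
  x = 8: f ≡ 0 at y ∈ ∅; g ≡ 0 at y ∈ {4, 7}; common: ∅.
  x = 9: f ≡ 0 at y ∈ ∅; g ≡ 0 at y ∈ ∅; common: ∅.
  x = 10: f ≡ 0 at y ∈ ∅; g ≡ 0 at y ∈ ∅; common: ∅.
Collecting: common zeros = {(7, 9)}, so the count is 1.
Comparison with the Bézout bound: 1 ≤ 4 = deg(f)·deg(g), as expected for curves with no common component (the affine F_11-count falls short of the bound because intersections may lie at infinity, over extension fields, or carry multiplicity).


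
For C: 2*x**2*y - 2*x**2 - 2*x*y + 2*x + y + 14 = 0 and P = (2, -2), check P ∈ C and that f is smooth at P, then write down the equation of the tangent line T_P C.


Tangent line at P: -18*x + 5*y + 46 = 0.

Step 1: f(2, -2) = 0, so P lies on C.
Step 2: partial derivatives
  f_x(x, y) = 4*x*y - 4*x - 2*y + 2, f_y(x, y) = 2*x**2 - 2*x + 1.
  f_x(P) = -18, f_y(P) = 5 (gradient nonzero, so P is smooth).
Step 3: tangent line at P: -18·(x − 2) + 5·(y − -2) = 0.
Expanding: -18*x + 5*y + 46 = 0.


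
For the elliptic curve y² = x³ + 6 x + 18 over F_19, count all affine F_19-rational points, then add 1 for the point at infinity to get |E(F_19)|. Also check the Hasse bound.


Affine points = {(1, 5), (1, 14), (2, 0), (3, 5), (3, 14), (4, 7), (4, 12), (6, 2), (6, 17), (7, 2), (7, 17), (11, 3), (11, 16), (15, 5), (15, 14), (16, 7), (16, 12), (17, 6), (17, 13), (18, 7), (18, 12)}; affine count = 21; |E(F_19)| = 22.

Discriminant check: Δ ∝ 4a³ + 27b² = 4·6³ + 27·18² = 4·216 + 27·324 ≡ 17 (mod 19). Nonzero ⇒ E is nonsingular.
For each x ∈ F_19, compute rhs = x³ + 6·x + 18 mod 19, then count y ∈ F_19 with y² ≡ rhs.
  x = 0: rhs = 18, matching y values: none (0 points).
  x = 1: rhs = 6, matching y values: 5, 14 (2 points).
  x = 2: rhs = 0, matching y values: 0 (1 points).
  x = 3: rhs = 6, matching y values: 5, 14 (2 points).
  x = 4: rhs = 11, matching y values: 7, 12 (2 points).
  x = 5: rhs = 2, matching y values: none (0 points).
  x = 6: rhs = 4, matching y values: 2, 17 (2 points).
  x = 7: rhs = 4, matching y values: 2, 17 (2 points).
  x = 8: rhs = 8, matching y values: none (0 points).
  x = 9: rhs = 3, matching y values: none (0 points).
  x = 10: rhs = 14, matching y values: none (0 points).
  x = 11: rhs = 9, matching y values: 3, 16 (2 points).
  x = 12: rhs = 13, matching y values: none (0 points).
  x = 13: rhs = 13, matching y values: none (0 points).
  x = 14: rhs = 15, matching y values: none (0 points).
  x = 15: rhs = 6, matching y values: 5, 14 (2 points).
  x = 16: rhs = 11, matching y values: 7, 12 (2 points).
  x = 17: rhs = 17, matching y values: 6, 13 (2 points).
  x = 18: rhs = 11, matching y values: 7, 12 (2 points).
Total affine count: 21.
Full point count |E(F_19)| = 21 + 1 = 22.
Hasse bound: |22 − (19+1)| = |2| = 2 ≤ 2√19 ≈ 8.7178 ✓.


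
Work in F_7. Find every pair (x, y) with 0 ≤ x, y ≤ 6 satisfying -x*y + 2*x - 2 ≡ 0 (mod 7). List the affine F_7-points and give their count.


Affine F_7-points: {(1, 0), (2, 1), (3, 6), (4, 5), (5, 3), (6, 4)}; count = 6.

For each of the 49 pairs (x, y) ∈ F_7², evaluate f(x, y) mod 7. Record the zeros.
  x = 0: [0↦5, 1↦5, 2↦5, 3↦5, 4↦5, 5↦5, 6↦5]  zeros at y ∈ ∅
  x = 1: [0↦0, 1↦6, 2↦5, 3↦4, 4↦3, 5↦2, 6↦1]  zeros at y ∈ {0}
  x = 2: [0↦2, 1↦0, 2↦5, 3↦3, 4↦1, 5↦6, 6↦4]  zeros at y ∈ {1}
  x = 3: [0↦4, 1↦1, 2↦5, 3↦2, 4↦6, 5↦3, 6↦0]  zeros at y ∈ {6}
  x = 4: [0↦6, 1↦2, 2↦5, 3↦1, 4↦4, 5↦0, 6↦3]  zeros at y ∈ {5}
  x = 5: [0↦1, 1↦3, 2↦5, 3↦0, 4↦2, 5↦4, 6↦6]  zeros at y ∈ {3}
  x = 6: [0↦3, 1↦4, 2↦5, 3↦6, 4↦0, 5↦1, 6↦2]  zeros at y ∈ {4}
Collecting zeros: affine points = {(1, 0), (2, 1), (3, 6), (4, 5), (5, 3), (6, 4)}.
Total count |C(F_7)_aff| = 6.


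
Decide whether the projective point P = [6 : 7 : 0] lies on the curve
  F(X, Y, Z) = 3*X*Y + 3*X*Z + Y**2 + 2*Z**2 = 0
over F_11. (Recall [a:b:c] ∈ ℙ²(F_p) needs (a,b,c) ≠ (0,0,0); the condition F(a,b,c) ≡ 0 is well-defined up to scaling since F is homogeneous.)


F(6,7,0) ≡ 10 (mod 11); P is NOT on the curve.

Evaluate F(6, 7, 0) term-by-term (mod 11).
  3*X*Y ↦ 3·6·7·1 = 126
  3*X*Z ↦ 3·6·1·0 = 0
  Y**2 ↦ 1·1·49·1 = 49
  2*Z**2 ↦ 2·1·1·0 = 0
Sum: F(6, 7, 0) = (126) + (0) + (49) + (0) = 175.
Reducing mod 11: 175 ≡ 10 (mod 11).
Since F(a, b, c) ≡ 10 ≠ 0 (mod 11), P does NOT lie on the curve.


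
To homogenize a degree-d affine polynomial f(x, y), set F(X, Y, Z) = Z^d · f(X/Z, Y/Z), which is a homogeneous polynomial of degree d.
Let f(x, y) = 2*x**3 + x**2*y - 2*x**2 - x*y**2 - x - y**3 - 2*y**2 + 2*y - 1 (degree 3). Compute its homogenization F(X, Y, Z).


F(X, Y, Z) = 2*X**3 + X**2*Y - 2*X**2*Z - X*Y**2 - X*Z**2 - Y**3 - 2*Y**2*Z + 2*Y*Z**2 - Z**3

deg(f) = 3.
Substitute x = X/Z, y = Y/Z into f, then multiply by Z^3.
  monomial 2·x^3·y^0 ↦ 2·X^3·Y^0·Z^0.
  monomial 1·x^2·y^1 ↦ 1·X^2·Y^1·Z^0.
  monomial -2·x^2·y^0 ↦ -2·X^2·Y^0·Z^1.
  monomial -1·x^1·y^2 ↦ -1·X^1·Y^2·Z^0.
  monomial -1·x^1·y^0 ↦ -1·X^1·Y^0·Z^2.
  monomial -1·x^0·y^3 ↦ -1·X^0·Y^3·Z^0.
  monomial -2·x^0·y^2 ↦ -2·X^0·Y^2·Z^1.
  monomial 2·x^0·y^1 ↦ 2·X^0·Y^1·Z^2.
  monomial -1·x^0·y^0 ↦ -1·X^0·Y^0·Z^3.
Collecting: F(X, Y, Z) = 2*X**3 + X**2*Y - 2*X**2*Z - X*Y**2 - X*Z**2 - Y**3 - 2*Y**2*Z + 2*Y*Z**2 - Z**3.


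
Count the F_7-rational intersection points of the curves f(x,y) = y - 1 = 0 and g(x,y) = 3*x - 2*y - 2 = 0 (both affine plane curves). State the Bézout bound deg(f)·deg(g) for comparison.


Common zeros: {(6, 1)}; count = 1; Bézout bound = 1.

deg(f) = 1, deg(g) = 1, so Bézout bound = 1.
Scan x ∈ F_7. For each x, list the y ∈ F_7 with f(x, y) ≡ 0 and those with g(x, y) ≡ 0 (mod 7); the common zeros in that column are the intersection.
  x = 0: f ≡ 0 at y ∈ {1}; g ≡ 0 at y ∈ {6}; common: ∅.
  x = 1: f ≡ 0 at y ∈ {1}; g ≡ 0 at y ∈ {4}; common: ∅.
  x = 2: f ≡ 0 at y ∈ {1}; g ≡ 0 at y ∈ {2}; common: ∅.
  x = 3: f ≡ 0 at y ∈ {1}; g ≡ 0 at y ∈ {0}; common: ∅.
  x = 4: f ≡ 0 at y ∈ {1}; g ≡ 0 at y ∈ {5}; common: ∅.
  x = 5: f ≡ 0 at y ∈ {1}; g ≡ 0 at y ∈ {3}; common: ∅.
  x = 6: f ≡ 0 at y ∈ {1}; g ≡ 0 at y ∈ {1}; common: {1}.
Collecting: common zeros = {(6, 1)}, so the count is 1.
Comparison with the Bézout bound: 1 ≤ 1 = deg(f)·deg(g), as expected for curves with no common component (the bound is attained).


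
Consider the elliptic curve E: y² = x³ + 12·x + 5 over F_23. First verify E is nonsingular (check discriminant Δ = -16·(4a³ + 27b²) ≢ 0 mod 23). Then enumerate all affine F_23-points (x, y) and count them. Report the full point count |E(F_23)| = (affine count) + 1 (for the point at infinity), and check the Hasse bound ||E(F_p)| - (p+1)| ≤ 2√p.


Affine points = {(1, 8), (1, 15), (4, 5), (4, 18), (5, 11), (5, 12), (7, 8), (7, 15), (13, 9), (13, 14), (15, 8), (15, 15), (17, 4), (17, 19), (18, 2), (18, 21), (19, 10), (19, 13)}; affine count = 18; |E(F_23)| = 19.

Discriminant check: Δ ∝ 4a³ + 27b² = 4·12³ + 27·5² = 4·1728 + 27·25 ≡ 20 (mod 23). Nonzero ⇒ E is nonsingular.
For each x ∈ F_23, compute rhs = x³ + 12·x + 5 mod 23, then count y ∈ F_23 with y² ≡ rhs.
  x = 0: rhs = 5, matching y values: none (0 points).
  x = 1: rhs = 18, matching y values: 8, 15 (2 points).
  x = 2: rhs = 14, matching y values: none (0 points).
  x = 3: rhs = 22, matching y values: none (0 points).
  x = 4: rhs = 2, matching y values: 5, 18 (2 points).
  x = 5: rhs = 6, matching y values: 11, 12 (2 points).
  x = 6: rhs = 17, matching y values: none (0 points).
  x = 7: rhs = 18, matching y values: 8, 15 (2 points).
  x = 8: rhs = 15, matching y values: none (0 points).
  x = 9: rhs = 14, matching y values: none (0 points).
  x = 10: rhs = 21, matching y values: none (0 points).
  x = 11: rhs = 19, matching y values: none (0 points).
  x = 12: rhs = 14, matching y values: none (0 points).
  x = 13: rhs = 12, matching y values: 9, 14 (2 points).
  x = 14: rhs = 19, matching y values: none (0 points).
  x = 15: rhs = 18, matching y values: 8, 15 (2 points).
  x = 16: rhs = 15, matching y values: none (0 points).
  x = 17: rhs = 16, matching y values: 4, 19 (2 points).
  x = 18: rhs = 4, matching y values: 2, 21 (2 points).
  x = 19: rhs = 8, matching y values: 10, 13 (2 points).
  x = 20: rhs = 11, matching y values: none (0 points).
  x = 21: rhs = 19, matching y values: none (0 points).
  x = 22: rhs = 15, matching y values: none (0 points).
Total affine count: 18.
Full point count |E(F_23)| = 18 + 1 = 19.
Hasse bound: |19 − (23+1)| = |-5| = 5 ≤ 2√23 ≈ 9.5917 ✓.


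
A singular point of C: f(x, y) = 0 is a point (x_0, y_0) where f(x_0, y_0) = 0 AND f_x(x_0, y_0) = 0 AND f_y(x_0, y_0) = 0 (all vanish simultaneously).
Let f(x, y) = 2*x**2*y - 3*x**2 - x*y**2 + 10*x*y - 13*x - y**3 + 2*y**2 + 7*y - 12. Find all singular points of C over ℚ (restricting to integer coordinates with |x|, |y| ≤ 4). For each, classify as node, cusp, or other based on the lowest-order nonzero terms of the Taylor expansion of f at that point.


Singular points: {(-2, 1)}; classification: node.

Compute partial derivatives:
  f_x = 4*x*y - 6*x - y**2 + 10*y - 13.
  f_y = 2*x**2 - 2*x*y + 10*x - 3*y**2 + 4*y + 7.
Scan x_0 ∈ {−4, ..., 4}. For each x_0, f_y(x_0, y) is a polynomial in y; find its integer roots y ∈ {−4, ..., 4}, then test f_x and f at those candidates.
  x = -4: f_y(-4, y) = -3*y**2 + 12*y - 1; no integer root y with |y| ≤ 4.
  x = -3: f_y(-3, y) = -3*y**2 + 10*y - 5; no integer root y with |y| ≤ 4.
  x = -2: f_y(-2, y) = -3*y**2 + 8*y - 5; vanishes at y ∈ {1}. (-2, 1): f_x = 0, f = 0 — SINGULAR.
  x = -1: f_y(-1, y) = -3*y**2 + 6*y - 1; no integer root y with |y| ≤ 4.
  x = 0: f_y(0, y) = -3*y**2 + 4*y + 7; vanishes at y ∈ {-1}. (0, -1): f_x = -24 ≠ 0.
  x = 1: f_y(1, y) = -3*y**2 + 2*y + 19; no integer root y with |y| ≤ 4.
  x = 2: f_y(2, y) = 35 - 3*y**2; no integer root y with |y| ≤ 4.
  x = 3: f_y(3, y) = -3*y**2 - 2*y + 55; no integer root y with |y| ≤ 4.
  x = 4: f_y(4, y) = -3*y**2 - 4*y + 79; no integer root y with |y| ≤ 4.
Only singular point on the grid: (-2, 1).
Classify: substitute x = -2 + u, y = 1 + v and expand: f = 2*u**2*v - u**2 - u*v**2 - v**3 + v**2.
No constant or linear terms (consistent with a singular point). Quadratic part: -u**2 + v**2. Cubic part: 2*u**2*v - u*v**2 - v**3.
The quadratic part v**2 - u**2 = (v − u)(v + u) splits into two distinct linear factors, so there are two distinct tangent lines y − 1 = ±(x − -2) — this is a node (ordinary double point).
Classification: node.


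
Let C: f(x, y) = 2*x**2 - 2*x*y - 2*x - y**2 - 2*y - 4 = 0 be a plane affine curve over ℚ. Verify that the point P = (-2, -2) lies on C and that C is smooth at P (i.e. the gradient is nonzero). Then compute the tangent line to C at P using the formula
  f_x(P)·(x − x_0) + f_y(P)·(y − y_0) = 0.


Tangent line at P: -6*x + 6*y = 0.

Step 1: f(-2, -2) = 0, so P lies on C.
Step 2: partial derivatives
  f_x(x, y) = 4*x - 2*y - 2, f_y(x, y) = -2*x - 2*y - 2.
  f_x(P) = -6, f_y(P) = 6 (gradient nonzero, so P is smooth).
Step 3: tangent line at P: -6·(x − -2) + 6·(y − -2) = 0.
Expanding: -6*x + 6*y = 0.


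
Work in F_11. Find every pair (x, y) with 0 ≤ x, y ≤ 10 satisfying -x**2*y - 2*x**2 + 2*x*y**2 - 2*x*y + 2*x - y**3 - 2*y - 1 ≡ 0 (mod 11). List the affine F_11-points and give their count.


Affine F_11-points: {(0, 9), (1, 2), (2, 8), (3, 10), (4, 1), (5, 8), (6, 2), (7, 6), (8, 3), (9, 6)}; count = 10.

For each of the 121 pairs (x, y) ∈ F_11², evaluate f(x, y) mod 11. Record the zeros.
  x = 0: [0↦10, 1↦7, 2↦9, 3↦10, 4↦4, 5↦7, 6↦2, 7↦5, 8↦10, 9↦0, 10↦2]  zeros at y ∈ {9}
  x = 1: [0↦10, 1↦6, 2↦0, 3↦8, 4↦2, 5↦9, 6↦1, 7↦5, 8↦4, 9↦3, 10↦7]  zeros at y ∈ {2}
  x = 2: [0↦6, 1↦10, 2↦5, 3↦7, 4↦10, 5↦8, 6↦6, 7↦9, 8↦0, 9↦6, 10↦10]  zeros at y ∈ {8}
  x = 3: [0↦9, 1↦8, 2↦2, 3↦7, 4↦6, 5↦4, 6↦6, 7↦6, 8↦9, 9↦9, 10↦0]  zeros at y ∈ {10}
  x = 4: [0↦8, 1↦0, 2↦2, 3↦8, 4↦1, 5↦8, 6↦1, 7↦7, 8↦9, 9↦1, 10↦10]  zeros at y ∈ {1}
  x = 5: [0↦3, 1↦8, 2↦5, 3↦10, 4↦6, 5↦9, 6↦2, 7↦1, 8↦0, 9↦4, 10↦7]  zeros at y ∈ {8}
  x = 6: [0↦5, 1↦10, 2↦0, 3↦2, 4↦10, 5↦7, 6↦9, 7↦10, 8↦4, 9↦7, 10↦2]  zeros at y ∈ {2}
  x = 7: [0↦3, 1↦6, 2↦9, 3↦6, 4↦2, 5↦2, 6↦0, 7↦1, 8↦10, 9↦10, 10↦6]  zeros at y ∈ {6}
  x = 8: [0↦8, 1↦7, 2↦10, 3↦0, 4↦4, 5↦5, 6↦8, 7↦7, 8↦7, 9↦2, 10↦8]  zeros at y ∈ {3}
  x = 9: [0↦9, 1↦2, 2↦3, 3↦6, 4↦5, 5↦5, 6↦0, 7↦6, 8↦6, 9↦5, 10↦8]  zeros at y ∈ {6}
  x = 10: [0↦6, 1↦2, 2↦10, 3↦2, 4↦5, 5↦2, 6↦9, 7↦9, 8↦7, 9↦8, 10↦6]  zeros at y ∈ ∅
Collecting zeros: affine points = {(0, 9), (1, 2), (2, 8), (3, 10), (4, 1), (5, 8), (6, 2), (7, 6), (8, 3), (9, 6)}.
Total count |C(F_11)_aff| = 10.


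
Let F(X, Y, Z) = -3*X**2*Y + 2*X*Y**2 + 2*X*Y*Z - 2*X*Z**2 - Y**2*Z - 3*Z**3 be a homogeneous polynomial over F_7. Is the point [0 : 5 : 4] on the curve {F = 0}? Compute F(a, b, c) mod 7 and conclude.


F(0,5,4) ≡ 2 (mod 7); P is NOT on the curve.

Evaluate F(0, 5, 4) term-by-term (mod 7).
  -3*X**2*Y ↦ -3·0·5·1 = 0
  2*X*Y**2 ↦ 2·0·25·1 = 0
  2*X*Y*Z ↦ 2·0·5·4 = 0
  -2*X*Z**2 ↦ -2·0·1·16 = 0
  -Y**2*Z ↦ -1·1·25·4 = -100
  -3*Z**3 ↦ -3·1·1·64 = -192
Sum: F(0, 5, 4) = (0) + (0) + (0) + (0) + (-100) + (-192) = -292.
Reducing mod 7: -292 ≡ 2 (mod 7).
Since F(a, b, c) ≡ 2 ≠ 0 (mod 7), P does NOT lie on the curve.


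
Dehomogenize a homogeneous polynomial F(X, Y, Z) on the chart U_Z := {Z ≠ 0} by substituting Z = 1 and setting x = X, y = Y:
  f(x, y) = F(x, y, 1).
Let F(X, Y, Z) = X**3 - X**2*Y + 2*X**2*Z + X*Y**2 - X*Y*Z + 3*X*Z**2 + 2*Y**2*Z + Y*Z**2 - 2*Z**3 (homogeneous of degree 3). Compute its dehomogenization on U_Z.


f(x, y) = x**3 - x**2*y + 2*x**2 + x*y**2 - x*y + 3*x + 2*y**2 + y - 2

On U_Z we set Z = 1. Each monomial c·X^i·Y^j·Z^k in F becomes c·x^i·y^j·1^k = c·x^i·y^j.
Substituting Z = 1: F(X, Y, 1) = x**3 - x**2*y + 2*x**2 + x*y**2 - x*y + 3*x + 2*y**2 + y - 2.
Note: deg(f) ≤ deg(F) = 3; strict inequality happens when F is divisible by Z (lost terms).


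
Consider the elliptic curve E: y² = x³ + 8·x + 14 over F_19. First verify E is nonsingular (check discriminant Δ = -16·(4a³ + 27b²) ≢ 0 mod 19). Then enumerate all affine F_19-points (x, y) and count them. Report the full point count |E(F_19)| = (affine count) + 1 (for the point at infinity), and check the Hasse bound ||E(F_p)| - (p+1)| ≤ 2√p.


Affine points = {(1, 2), (1, 17), (2, 0), (8, 1), (8, 18), (9, 6), (9, 13), (10, 7), (10, 12), (13, 4), (13, 15), (14, 1), (14, 18), (16, 1), (16, 18), (17, 3), (17, 16), (18, 9), (18, 10)}; affine count = 19; |E(F_19)| = 20.

Discriminant check: Δ ∝ 4a³ + 27b² = 4·8³ + 27·14² = 4·512 + 27·196 ≡ 6 (mod 19). Nonzero ⇒ E is nonsingular.
For each x ∈ F_19, compute rhs = x³ + 8·x + 14 mod 19, then count y ∈ F_19 with y² ≡ rhs.
  x = 0: rhs = 14, matching y values: none (0 points).
  x = 1: rhs = 4, matching y values: 2, 17 (2 points).
  x = 2: rhs = 0, matching y values: 0 (1 points).
  x = 3: rhs = 8, matching y values: none (0 points).
  x = 4: rhs = 15, matching y values: none (0 points).
  x = 5: rhs = 8, matching y values: none (0 points).
  x = 6: rhs = 12, matching y values: none (0 points).
  x = 7: rhs = 14, matching y values: none (0 points).
  x = 8: rhs = 1, matching y values: 1, 18 (2 points).
  x = 9: rhs = 17, matching y values: 6, 13 (2 points).
  x = 10: rhs = 11, matching y values: 7, 12 (2 points).
  x = 11: rhs = 8, matching y values: none (0 points).
  x = 12: rhs = 14, matching y values: none (0 points).
  x = 13: rhs = 16, matching y values: 4, 15 (2 points).
  x = 14: rhs = 1, matching y values: 1, 18 (2 points).
  x = 15: rhs = 13, matching y values: none (0 points).
  x = 16: rhs = 1, matching y values: 1, 18 (2 points).
  x = 17: rhs = 9, matching y values: 3, 16 (2 points).
  x = 18: rhs = 5, matching y values: 9, 10 (2 points).
Total affine count: 19.
Full point count |E(F_19)| = 19 + 1 = 20.
Hasse bound: |20 − (19+1)| = |0| = 0 ≤ 2√19 ≈ 8.7178 ✓.


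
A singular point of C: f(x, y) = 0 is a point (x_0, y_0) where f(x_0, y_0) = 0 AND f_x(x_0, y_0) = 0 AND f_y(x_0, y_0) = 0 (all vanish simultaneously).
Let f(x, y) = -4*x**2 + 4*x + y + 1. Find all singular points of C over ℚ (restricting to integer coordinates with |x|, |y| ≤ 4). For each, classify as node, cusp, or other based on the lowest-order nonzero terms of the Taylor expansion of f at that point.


No singular points in the scanned grid; C is smooth there.

Compute partial derivatives:
  f_x = 4 - 8*x.
  f_y = 1.
f_y = 1 is a nonzero constant, so f_y never vanishes: no point (x, y) can satisfy f = f_x = f_y = 0. In particular no (x, y) ∈ {−4, ..., 4}² is singular; the curve is smooth.


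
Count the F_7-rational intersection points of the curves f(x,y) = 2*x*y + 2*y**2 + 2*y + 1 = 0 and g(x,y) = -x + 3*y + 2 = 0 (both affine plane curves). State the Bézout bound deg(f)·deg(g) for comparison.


Common zeros: {(3, 5), (4, 3)}; count = 2; Bézout bound = 2.

deg(f) = 2, deg(g) = 1, so Bézout bound = 2.
Scan x ∈ F_7. For each x, list the y ∈ F_7 with f(x, y) ≡ 0 and those with g(x, y) ≡ 0 (mod 7); the common zeros in that column are the intersection.
  x = 0: f ≡ 0 at y ∈ ∅; g ≡ 0 at y ∈ {4}; common: ∅.
  x = 1: f ≡ 0 at y ∈ {1, 4}; g ≡ 0 at y ∈ {2}; common: ∅.
  x = 2: f ≡ 0 at y ∈ {2}; g ≡ 0 at y ∈ {0}; common: ∅.
  x = 3: f ≡ 0 at y ∈ {5}; g ≡ 0 at y ∈ {5}; common: {5}.
  x = 4: f ≡ 0 at y ∈ {3, 6}; g ≡ 0 at y ∈ {3}; common: {3}.
  x = 5: f ≡ 0 at y ∈ ∅; g ≡ 0 at y ∈ {1}; common: ∅.
  x = 6: f ≡ 0 at y ∈ ∅; g ≡ 0 at y ∈ {6}; common: ∅.
Collecting: common zeros = {(3, 5), (4, 3)}, so the count is 2.
Comparison with the Bézout bound: 2 ≤ 2 = deg(f)·deg(g), as expected for curves with no common component (the bound is attained).


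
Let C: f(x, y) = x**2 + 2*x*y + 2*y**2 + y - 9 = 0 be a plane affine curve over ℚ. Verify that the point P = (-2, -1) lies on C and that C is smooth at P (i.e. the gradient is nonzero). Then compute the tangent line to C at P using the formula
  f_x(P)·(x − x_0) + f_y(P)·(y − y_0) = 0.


Tangent line at P: -6*x - 7*y - 19 = 0.

Step 1: f(-2, -1) = 0, so P lies on C.
Step 2: partial derivatives
  f_x(x, y) = 2*x + 2*y, f_y(x, y) = 2*x + 4*y + 1.
  f_x(P) = -6, f_y(P) = -7 (gradient nonzero, so P is smooth).
Step 3: tangent line at P: -6·(x − -2) + -7·(y − -1) = 0.
Expanding: -6*x - 7*y - 19 = 0.


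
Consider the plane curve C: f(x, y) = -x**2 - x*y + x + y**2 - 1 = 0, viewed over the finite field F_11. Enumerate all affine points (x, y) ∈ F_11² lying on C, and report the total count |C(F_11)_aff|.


Affine F_11-points: {(0, 1), (0, 10), (1, 4), (1, 8), (2, 3), (2, 10), (3, 6), (3, 8), (7, 3), (7, 4)}; count = 10.

For each of the 121 pairs (x, y) ∈ F_11², evaluate f(x, y) mod 11. Record the zeros.
  x = 0: [0↦10, 1↦0, 2↦3, 3↦8, 4↦4, 5↦2, 6↦2, 7↦4, 8↦8, 9↦3, 10↦0]  zeros at y ∈ {1, 10}
  x = 1: [0↦10, 1↦10, 2↦1, 3↦5, 4↦0, 5↦8, 6↦7, 7↦8, 8↦0, 9↦5, 10↦1]  zeros at y ∈ {4, 8}
  x = 2: [0↦8, 1↦7, 2↦8, 3↦0, 4↦5, 5↦1, 6↦10, 7↦10, 8↦1, 9↦5, 10↦0]  zeros at y ∈ {3, 10}
  x = 3: [0↦4, 1↦2, 2↦2, 3↦4, 4↦8, 5↦3, 6↦0, 7↦10, 8↦0, 9↦3, 10↦8]  zeros at y ∈ {6, 8}
  x = 4: [0↦9, 1↦6, 2↦5, 3↦6, 4↦9, 5↦3, 6↦10, 7↦8, 8↦8, 9↦10, 10↦3]  zeros at y ∈ ∅
  x = 5: [0↦1, 1↦8, 2↦6, 3↦6, 4↦8, 5↦1, 6↦7, 7↦4, 8↦3, 9↦4, 10↦7]  zeros at y ∈ ∅
  x = 6: [0↦2, 1↦8, 2↦5, 3↦4, 4↦5, 5↦8, 6↦2, 7↦9, 8↦7, 9↦7, 10↦9]  zeros at y ∈ ∅
  x = 7: [0↦1, 1↦6, 2↦2, 3↦0, 4↦0, 5↦2, 6↦6, 7↦1, 8↦9, 9↦8, 10↦9]  zeros at y ∈ {3, 4}
  x = 8: [0↦9, 1↦2, 2↦8, 3↦5, 4↦4, 5↦5, 6↦8, 7↦2, 8↦9, 9↦7, 10↦7]  zeros at y ∈ ∅
  x = 9: [0↦4, 1↦7, 2↦1, 3↦8, 4↦6, 5↦6, 6↦8, 7↦1, 8↦7, 9↦4, 10↦3]  zeros at y ∈ ∅
  x = 10: [0↦8, 1↦10, 2↦3, 3↦9, 4↦6, 5↦5, 6↦6, 7↦9, 8↦3, 9↦10, 10↦8]  zeros at y ∈ ∅
Collecting zeros: affine points = {(0, 1), (0, 10), (1, 4), (1, 8), (2, 3), (2, 10), (3, 6), (3, 8), (7, 3), (7, 4)}.
Total count |C(F_11)_aff| = 10.


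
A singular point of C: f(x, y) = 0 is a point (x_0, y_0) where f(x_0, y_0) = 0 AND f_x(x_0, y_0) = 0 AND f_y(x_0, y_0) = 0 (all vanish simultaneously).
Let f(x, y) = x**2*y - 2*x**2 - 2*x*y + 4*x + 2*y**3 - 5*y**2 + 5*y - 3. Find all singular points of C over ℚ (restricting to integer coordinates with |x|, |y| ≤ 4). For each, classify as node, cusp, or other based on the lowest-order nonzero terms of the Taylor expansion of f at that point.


Singular points: {(1, 1)}; classification: node.

Compute partial derivatives:
  f_x = 2*x*y - 4*x - 2*y + 4.
  f_y = x**2 - 2*x + 6*y**2 - 10*y + 5.
Scan x_0 ∈ {−4, ..., 4}. For each x_0, f_y(x_0, y) is a polynomial in y; find its integer roots y ∈ {−4, ..., 4}, then test f_x and f at those candidates.
  x = -4: f_y(-4, y) = 6*y**2 - 10*y + 29; no integer root y with |y| ≤ 4.
  x = -3: f_y(-3, y) = 6*y**2 - 10*y + 20; no integer root y with |y| ≤ 4.
  x = -2: f_y(-2, y) = 6*y**2 - 10*y + 13; no integer root y with |y| ≤ 4.
  x = -1: f_y(-1, y) = 6*y**2 - 10*y + 8; no integer root y with |y| ≤ 4.
  x = 0: f_y(0, y) = 6*y**2 - 10*y + 5; no integer root y with |y| ≤ 4.
  x = 1: f_y(1, y) = 6*y**2 - 10*y + 4; vanishes at y ∈ {1}. (1, 1): f_x = 0, f = 0 — SINGULAR.
  x = 2: f_y(2, y) = 6*y**2 - 10*y + 5; no integer root y with |y| ≤ 4.
  x = 3: f_y(3, y) = 6*y**2 - 10*y + 8; no integer root y with |y| ≤ 4.
  x = 4: f_y(4, y) = 6*y**2 - 10*y + 13; no integer root y with |y| ≤ 4.
Only singular point on the grid: (1, 1).
Classify: substitute x = 1 + u, y = 1 + v and expand: f = u**2*v - u**2 + 2*v**3 + v**2.
No constant or linear terms (consistent with a singular point). Quadratic part: -u**2 + v**2. Cubic part: u**2*v + 2*v**3.
The quadratic part v**2 - u**2 = (v − u)(v + u) splits into two distinct linear factors, so there are two distinct tangent lines y − 1 = ±(x − 1) — this is a node (ordinary double point).
Classification: node.


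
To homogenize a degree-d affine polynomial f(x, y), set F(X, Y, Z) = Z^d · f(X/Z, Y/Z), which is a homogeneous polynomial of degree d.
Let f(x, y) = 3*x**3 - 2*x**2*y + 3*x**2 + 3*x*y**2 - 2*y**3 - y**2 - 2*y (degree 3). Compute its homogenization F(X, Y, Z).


F(X, Y, Z) = 3*X**3 - 2*X**2*Y + 3*X**2*Z + 3*X*Y**2 - 2*Y**3 - Y**2*Z - 2*Y*Z**2

deg(f) = 3.
Substitute x = X/Z, y = Y/Z into f, then multiply by Z^3.
  monomial 3·x^3·y^0 ↦ 3·X^3·Y^0·Z^0.
  monomial -2·x^2·y^1 ↦ -2·X^2·Y^1·Z^0.
  monomial 3·x^2·y^0 ↦ 3·X^2·Y^0·Z^1.
  monomial 3·x^1·y^2 ↦ 3·X^1·Y^2·Z^0.
  monomial -2·x^0·y^3 ↦ -2·X^0·Y^3·Z^0.
  monomial -1·x^0·y^2 ↦ -1·X^0·Y^2·Z^1.
  monomial -2·x^0·y^1 ↦ -2·X^0·Y^1·Z^2.
Collecting: F(X, Y, Z) = 3*X**3 - 2*X**2*Y + 3*X**2*Z + 3*X*Y**2 - 2*Y**3 - Y**2*Z - 2*Y*Z**2.


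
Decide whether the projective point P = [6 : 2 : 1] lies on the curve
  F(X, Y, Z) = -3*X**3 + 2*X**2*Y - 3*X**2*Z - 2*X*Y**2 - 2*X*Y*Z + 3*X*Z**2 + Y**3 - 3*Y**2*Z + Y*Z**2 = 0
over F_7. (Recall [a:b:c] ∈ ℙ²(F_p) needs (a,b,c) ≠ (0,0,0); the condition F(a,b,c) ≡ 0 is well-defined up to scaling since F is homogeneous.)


F(6,2,1) ≡ 4 (mod 7); P is NOT on the curve.

Evaluate F(6, 2, 1) term-by-term (mod 7).
  -3*X**3 ↦ -3·216·1·1 = -648
  2*X**2*Y ↦ 2·36·2·1 = 144
  -3*X**2*Z ↦ -3·36·1·1 = -108
  -2*X*Y**2 ↦ -2·6·4·1 = -48
  -2*X*Y*Z ↦ -2·6·2·1 = -24
  3*X*Z**2 ↦ 3·6·1·1 = 18
  Y**3 ↦ 1·1·8·1 = 8
  -3*Y**2*Z ↦ -3·1·4·1 = -12
  Y*Z**2 ↦ 1·1·2·1 = 2
Sum: F(6, 2, 1) = (-648) + (144) + (-108) + (-48) + (-24) + (18) + (8) + (-12) + (2) = -668.
Reducing mod 7: -668 ≡ 4 (mod 7).
Since F(a, b, c) ≡ 4 ≠ 0 (mod 7), P does NOT lie on the curve.


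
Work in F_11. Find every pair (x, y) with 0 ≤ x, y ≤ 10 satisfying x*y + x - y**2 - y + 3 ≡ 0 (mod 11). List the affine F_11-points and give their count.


Affine F_11-points: {(1, 2), (1, 9), (4, 6), (4, 8), (5, 1), (5, 3), (8, 0), (8, 7), (10, 4), (10, 5)}; count = 10.

For each of the 121 pairs (x, y) ∈ F_11², evaluate f(x, y) mod 11. Record the zeros.
  x = 0: [0↦3, 1↦1, 2↦8, 3↦2, 4↦5, 5↦6, 6↦5, 7↦2, 8↦8, 9↦1, 10↦3]  zeros at y ∈ ∅
  x = 1: [0↦4, 1↦3, 2↦0, 3↦6, 4↦10, 5↦1, 6↦1, 7↦10, 8↦6, 9↦0, 10↦3]  zeros at y ∈ {2, 9}
  x = 2: [0↦5, 1↦5, 2↦3, 3↦10, 4↦4, 5↦7, 6↦8, 7↦7, 8↦4, 9↦10, 10↦3]  zeros at y ∈ ∅
  x = 3: [0↦6, 1↦7, 2↦6, 3↦3, 4↦9, 5↦2, 6↦4, 7↦4, 8↦2, 9↦9, 10↦3]  zeros at y ∈ ∅
  x = 4: [0↦7, 1↦9, 2↦9, 3↦7, 4↦3, 5↦8, 6↦0, 7↦1, 8↦0, 9↦8, 10↦3]  zeros at y ∈ {6, 8}
  x = 5: [0↦8, 1↦0, 2↦1, 3↦0, 4↦8, 5↦3, 6↦7, 7↦9, 8↦9, 9↦7, 10↦3]  zeros at y ∈ {1, 3}
  x = 6: [0↦9, 1↦2, 2↦4, 3↦4, 4↦2, 5↦9, 6↦3, 7↦6, 8↦7, 9↦6, 10↦3]  zeros at y ∈ ∅
  x = 7: [0↦10, 1↦4, 2↦7, 3↦8, 4↦7, 5↦4, 6↦10, 7↦3, 8↦5, 9↦5, 10↦3]  zeros at y ∈ ∅
  x = 8: [0↦0, 1↦6, 2↦10, 3↦1, 4↦1, 5↦10, 6↦6, 7↦0, 8↦3, 9↦4, 10↦3]  zeros at y ∈ {0, 7}
  x = 9: [0↦1, 1↦8, 2↦2, 3↦5, 4↦6, 5↦5, 6↦2, 7↦8, 8↦1, 9↦3, 10↦3]  zeros at y ∈ ∅
  x = 10: [0↦2, 1↦10, 2↦5, 3↦9, 4↦0, 5↦0, 6↦9, 7↦5, 8↦10, 9↦2, 10↦3]  zeros at y ∈ {4, 5}
Collecting zeros: affine points = {(1, 2), (1, 9), (4, 6), (4, 8), (5, 1), (5, 3), (8, 0), (8, 7), (10, 4), (10, 5)}.
Total count |C(F_11)_aff| = 10.


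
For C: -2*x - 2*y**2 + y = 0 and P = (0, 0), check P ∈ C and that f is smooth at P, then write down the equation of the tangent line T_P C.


Tangent line at P: -2*x + y = 0.

Step 1: f(0, 0) = 0, so P lies on C.
Step 2: partial derivatives
  f_x(x, y) = -2, f_y(x, y) = 1 - 4*y.
  f_x(P) = -2, f_y(P) = 1 (gradient nonzero, so P is smooth).
Step 3: tangent line at P: -2·(x − 0) + 1·(y − 0) = 0.
Expanding: -2*x + y = 0.


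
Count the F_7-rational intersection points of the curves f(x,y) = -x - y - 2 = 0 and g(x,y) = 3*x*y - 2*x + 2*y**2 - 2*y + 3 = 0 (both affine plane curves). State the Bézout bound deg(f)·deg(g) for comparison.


Common zeros: {(4, 1), (5, 0)}; count = 2; Bézout bound = 2.

deg(f) = 1, deg(g) = 2, so Bézout bound = 2.
Scan x ∈ F_7. For each x, list the y ∈ F_7 with f(x, y) ≡ 0 and those with g(x, y) ≡ 0 (mod 7); the common zeros in that column are the intersection.
  x = 0: f ≡ 0 at y ∈ {5}; g ≡ 0 at y ∈ {2, 6}; common: ∅.
  x = 1: f ≡ 0 at y ∈ {4}; g ≡ 0 at y ∈ {5}; common: ∅.
  x = 2: f ≡ 0 at y ∈ {3}; g ≡ 0 at y ∈ ∅; common: ∅.
  x = 3: f ≡ 0 at y ∈ {2}; g ≡ 0 at y ∈ ∅; common: ∅.
  x = 4: f ≡ 0 at y ∈ {1}; g ≡ 0 at y ∈ {1}; common: {1}.
  x = 5: f ≡ 0 at y ∈ {0}; g ≡ 0 at y ∈ {0, 4}; common: {0}.
  x = 6: f ≡ 0 at y ∈ {6}; g ≡ 0 at y ∈ ∅; common: ∅.
Collecting: common zeros = {(4, 1), (5, 0)}, so the count is 2.
Comparison with the Bézout bound: 2 ≤ 2 = deg(f)·deg(g), as expected for curves with no common component (the bound is attained).


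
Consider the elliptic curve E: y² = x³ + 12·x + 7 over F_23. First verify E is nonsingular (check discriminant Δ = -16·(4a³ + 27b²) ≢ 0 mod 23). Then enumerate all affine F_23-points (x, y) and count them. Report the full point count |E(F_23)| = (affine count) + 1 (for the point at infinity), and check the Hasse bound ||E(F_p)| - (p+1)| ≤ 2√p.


Affine points = {(2, 4), (2, 19), (3, 1), (3, 22), (4, 2), (4, 21), (5, 10), (5, 13), (9, 4), (9, 19), (10, 0), (12, 4), (12, 19), (17, 8), (17, 15), (18, 11), (18, 12), (20, 6), (20, 17)}; affine count = 19; |E(F_23)| = 20.

Discriminant check: Δ ∝ 4a³ + 27b² = 4·12³ + 27·7² = 4·1728 + 27·49 ≡ 1 (mod 23). Nonzero ⇒ E is nonsingular.
For each x ∈ F_23, compute rhs = x³ + 12·x + 7 mod 23, then count y ∈ F_23 with y² ≡ rhs.
  x = 0: rhs = 7, matching y values: none (0 points).
  x = 1: rhs = 20, matching y values: none (0 points).
  x = 2: rhs = 16, matching y values: 4, 19 (2 points).
  x = 3: rhs = 1, matching y values: 1, 22 (2 points).
  x = 4: rhs = 4, matching y values: 2, 21 (2 points).
  x = 5: rhs = 8, matching y values: 10, 13 (2 points).
  x = 6: rhs = 19, matching y values: none (0 points).
  x = 7: rhs = 20, matching y values: none (0 points).
  x = 8: rhs = 17, matching y values: none (0 points).
  x = 9: rhs = 16, matching y values: 4, 19 (2 points).
  x = 10: rhs = 0, matching y values: 0 (1 points).
  x = 11: rhs = 21, matching y values: none (0 points).
  x = 12: rhs = 16, matching y values: 4, 19 (2 points).
  x = 13: rhs = 14, matching y values: none (0 points).
  x = 14: rhs = 21, matching y values: none (0 points).
  x = 15: rhs = 20, matching y values: none (0 points).
  x = 16: rhs = 17, matching y values: none (0 points).
  x = 17: rhs = 18, matching y values: 8, 15 (2 points).
  x = 18: rhs = 6, matching y values: 11, 12 (2 points).
  x = 19: rhs = 10, matching y values: none (0 points).
  x = 20: rhs = 13, matching y values: 6, 17 (2 points).
  x = 21: rhs = 21, matching y values: none (0 points).
  x = 22: rhs = 17, matching y values: none (0 points).
Total affine count: 19.
Full point count |E(F_23)| = 19 + 1 = 20.
Hasse bound: |20 − (23+1)| = |-4| = 4 ≤ 2√23 ≈ 9.5917 ✓.
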